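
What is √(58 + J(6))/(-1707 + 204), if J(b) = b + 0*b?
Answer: -8/1503 ≈ -0.0053227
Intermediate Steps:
J(b) = b (J(b) = b + 0 = b)
√(58 + J(6))/(-1707 + 204) = √(58 + 6)/(-1707 + 204) = √64/(-1503) = -1/1503*8 = -8/1503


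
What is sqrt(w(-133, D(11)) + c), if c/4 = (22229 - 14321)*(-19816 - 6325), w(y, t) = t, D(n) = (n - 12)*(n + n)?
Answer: I*sqrt(826892134) ≈ 28756.0*I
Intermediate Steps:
D(n) = 2*n*(-12 + n) (D(n) = (-12 + n)*(2*n) = 2*n*(-12 + n))
c = -826892112 (c = 4*((22229 - 14321)*(-19816 - 6325)) = 4*(7908*(-26141)) = 4*(-206723028) = -826892112)
sqrt(w(-133, D(11)) + c) = sqrt(2*11*(-12 + 11) - 826892112) = sqrt(2*11*(-1) - 826892112) = sqrt(-22 - 826892112) = sqrt(-826892134) = I*sqrt(826892134)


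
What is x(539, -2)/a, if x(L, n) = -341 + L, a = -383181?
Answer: -66/127727 ≈ -0.00051673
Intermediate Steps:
x(539, -2)/a = (-341 + 539)/(-383181) = 198*(-1/383181) = -66/127727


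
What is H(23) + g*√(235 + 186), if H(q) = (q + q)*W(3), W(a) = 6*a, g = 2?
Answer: 828 + 2*√421 ≈ 869.04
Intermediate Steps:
H(q) = 36*q (H(q) = (q + q)*(6*3) = (2*q)*18 = 36*q)
H(23) + g*√(235 + 186) = 36*23 + 2*√(235 + 186) = 828 + 2*√421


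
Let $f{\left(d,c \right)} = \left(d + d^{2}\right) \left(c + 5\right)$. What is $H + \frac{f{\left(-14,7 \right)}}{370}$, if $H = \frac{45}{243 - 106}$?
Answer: $\frac{157929}{25345} \approx 6.2312$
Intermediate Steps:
$H = \frac{45}{137} \approx 0.32847$
$f{\left(d,c \right)} = \left(5 + c\right) \left(d + d^{2}\right)$ ($f{\left(d,c \right)} = \left(d + d^{2}\right) \left(5 + c\right) = \left(5 + c\right) \left(d + d^{2}\right)$)
$H + \frac{f{\left(-14,7 \right)}}{370} = \frac{45}{137} + \frac{\left(-14\right) \left(5 + 7 + 5 \left(-14\right) + 7 \left(-14\right)\right)}{370} = \frac{45}{137} + - 14 \left(5 + 7 - 70 - 98\right) \frac{1}{370} = \frac{45}{137} + \left(-14\right) \left(-156\right) \frac{1}{370} = \frac{45}{137} + 2184 \cdot \frac{1}{370} = \frac{45}{137} + \frac{1092}{185} = \frac{157929}{25345}$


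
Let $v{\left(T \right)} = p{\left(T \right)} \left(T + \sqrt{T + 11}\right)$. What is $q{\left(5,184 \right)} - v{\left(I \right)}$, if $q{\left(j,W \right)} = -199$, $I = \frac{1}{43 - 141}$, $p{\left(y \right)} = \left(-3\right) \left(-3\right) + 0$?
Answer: $- \frac{19493}{98} - \frac{9 \sqrt{2154}}{14} \approx -228.74$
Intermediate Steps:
$p{\left(y \right)} = 9$ ($p{\left(y \right)} = 9 + 0 = 9$)
$I = - \frac{1}{98}$ ($I = \frac{1}{-98} = - \frac{1}{98} \approx -0.010204$)
$v{\left(T \right)} = 9 T + 9 \sqrt{11 + T}$ ($v{\left(T \right)} = 9 \left(T + \sqrt{T + 11}\right) = 9 \left(T + \sqrt{11 + T}\right) = 9 T + 9 \sqrt{11 + T}$)
$q{\left(5,184 \right)} - v{\left(I \right)} = -199 - \left(9 \left(- \frac{1}{98}\right) + 9 \sqrt{11 - \frac{1}{98}}\right) = -199 - \left(- \frac{9}{98} + 9 \sqrt{\frac{1077}{98}}\right) = -199 - \left(- \frac{9}{98} + 9 \frac{\sqrt{2154}}{14}\right) = -199 - \left(- \frac{9}{98} + \frac{9 \sqrt{2154}}{14}\right) = -199 + \left(\frac{9}{98} - \frac{9 \sqrt{2154}}{14}\right) = - \frac{19493}{98} - \frac{9 \sqrt{2154}}{14}$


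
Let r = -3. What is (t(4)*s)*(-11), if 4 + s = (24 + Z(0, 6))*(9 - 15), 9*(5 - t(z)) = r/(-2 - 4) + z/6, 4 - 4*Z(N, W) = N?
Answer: 222761/27 ≈ 8250.4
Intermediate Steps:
Z(N, W) = 1 - N/4
t(z) = 89/18 - z/54 (t(z) = 5 - (-3/(-2 - 4) + z/6)/9 = 5 - (-3/(-6) + z*(⅙))/9 = 5 - (-3*(-⅙) + z/6)/9 = 5 - (½ + z/6)/9 = 5 + (-1/18 - z/54) = 89/18 - z/54)
s = -154 (s = -4 + (24 + (1 - ¼*0))*(9 - 15) = -4 + (24 + (1 + 0))*(-6) = -4 + (24 + 1)*(-6) = -4 + 25*(-6) = -4 - 150 = -154)
(t(4)*s)*(-11) = ((89/18 - 1/54*4)*(-154))*(-11) = ((89/18 - 2/27)*(-154))*(-11) = ((263/54)*(-154))*(-11) = -20251/27*(-11) = 222761/27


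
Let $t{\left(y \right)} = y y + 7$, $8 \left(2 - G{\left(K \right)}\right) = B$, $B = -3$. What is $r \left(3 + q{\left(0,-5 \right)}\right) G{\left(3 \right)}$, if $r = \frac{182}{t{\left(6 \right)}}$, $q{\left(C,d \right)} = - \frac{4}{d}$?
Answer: $\frac{32851}{860} \approx 38.199$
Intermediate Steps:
$G{\left(K \right)} = \frac{19}{8}$ ($G{\left(K \right)} = 2 - - \frac{3}{8} = 2 + \frac{3}{8} = \frac{19}{8}$)
$t{\left(y \right)} = 7 + y^{2}$ ($t{\left(y \right)} = y^{2} + 7 = 7 + y^{2}$)
$r = \frac{182}{43}$ ($r = \frac{182}{7 + 6^{2}} = \frac{182}{7 + 36} = \frac{182}{43} \approx 4.2326$)
$r \left(3 + q{\left(0,-5 \right)}\right) G{\left(3 \right)} = \frac{182 \left(3 - \frac{4}{-5}\right) \frac{19}{8}}{43} = \frac{182 \left(3 - - \frac{4}{5}\right) \frac{19}{8}}{43} = \frac{182 \left(3 + \frac{4}{5}\right) \frac{19}{8}}{43} = \frac{182 \cdot \frac{19}{5} \cdot \frac{19}{8}}{43} = \frac{182}{43} \cdot \frac{361}{40} = \frac{32851}{860}$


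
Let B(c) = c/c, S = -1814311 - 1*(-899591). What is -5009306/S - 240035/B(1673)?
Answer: -109779902947/457360 ≈ -2.4003e+5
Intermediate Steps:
S = -914720 (S = -1814311 + 899591 = -914720)
B(c) = 1
-5009306/S - 240035/B(1673) = -5009306/(-914720) - 240035/1 = -5009306*(-1/914720) - 240035*1 = 2504653/457360 - 240035 = -109779902947/457360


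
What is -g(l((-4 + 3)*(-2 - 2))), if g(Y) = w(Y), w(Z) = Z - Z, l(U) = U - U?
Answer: 0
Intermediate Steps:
l(U) = 0
w(Z) = 0
g(Y) = 0
-g(l((-4 + 3)*(-2 - 2))) = -1*0 = 0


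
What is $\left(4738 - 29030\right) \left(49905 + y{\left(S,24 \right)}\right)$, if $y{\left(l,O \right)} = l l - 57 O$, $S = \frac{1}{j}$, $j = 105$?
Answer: $- \frac{12999145388392}{11025} \approx -1.1791 \cdot 10^{9}$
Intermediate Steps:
$S = \frac{1}{105} \approx 0.0095238$
$y{\left(l,O \right)} = l^{2} - 57 O$
$\left(4738 - 29030\right) \left(49905 + y{\left(S,24 \right)}\right) = \left(4738 - 29030\right) \left(49905 + \left(\left(\frac{1}{105}\right)^{2} - 1368\right)\right) = - 24292 \left(49905 + \left(\frac{1}{11025} - 1368\right)\right) = - 24292 \left(49905 - \frac{15082199}{11025}\right) = \left(-24292\right) \frac{535120426}{11025} = - \frac{12999145388392}{11025}$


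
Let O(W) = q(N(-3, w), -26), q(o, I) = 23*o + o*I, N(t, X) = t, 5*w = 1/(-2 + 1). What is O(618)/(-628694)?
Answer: -9/628694 ≈ -1.4315e-5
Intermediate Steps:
w = -1/5 (w = 1/(5*(-2 + 1)) = (1/5)/(-1) = (1/5)*(-1) = -1/5 ≈ -0.20000)
q(o, I) = 23*o + I*o
O(W) = 9 (O(W) = -3*(23 - 26) = -3*(-3) = 9)
O(618)/(-628694) = 9/(-628694) = 9*(-1/628694) = -9/628694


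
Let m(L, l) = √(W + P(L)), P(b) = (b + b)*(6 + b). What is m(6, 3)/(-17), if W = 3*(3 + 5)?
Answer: -2*√42/17 ≈ -0.76244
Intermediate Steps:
W = 24 (W = 3*8 = 24)
P(b) = 2*b*(6 + b) (P(b) = (2*b)*(6 + b) = 2*b*(6 + b))
m(L, l) = √(24 + 2*L*(6 + L))
m(6, 3)/(-17) = (√2*√(12 + 6*(6 + 6)))/(-17) = (√2*√(12 + 6*12))*(-1/17) = (√2*√(12 + 72))*(-1/17) = (√2*√84)*(-1/17) = (√2*(2*√21))*(-1/17) = (2*√42)*(-1/17) = -2*√42/17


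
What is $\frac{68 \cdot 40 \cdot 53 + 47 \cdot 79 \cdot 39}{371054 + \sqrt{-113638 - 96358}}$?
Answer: $\frac{7658740087}{9834377208} - \frac{41281 i \sqrt{52499}}{9834377208} \approx 0.77877 - 0.00096179 i$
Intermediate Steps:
$\frac{68 \cdot 40 \cdot 53 + 47 \cdot 79 \cdot 39}{371054 + \sqrt{-113638 - 96358}} = \frac{2720 \cdot 53 + 3713 \cdot 39}{371054 + \sqrt{-209996}} = \frac{144160 + 144807}{371054 + 2 i \sqrt{52499}} = \frac{288967}{371054 + 2 i \sqrt{52499}}$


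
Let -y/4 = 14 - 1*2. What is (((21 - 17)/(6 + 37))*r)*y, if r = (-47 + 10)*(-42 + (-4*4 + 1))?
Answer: -404928/43 ≈ -9416.9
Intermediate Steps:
r = 2109 (r = -37*(-42 + (-16 + 1)) = -37*(-42 - 15) = -37*(-57) = 2109)
y = -48 (y = -4*(14 - 1*2) = -4*(14 - 2) = -4*12 = -48)
(((21 - 17)/(6 + 37))*r)*y = (((21 - 17)/(6 + 37))*2109)*(-48) = ((4/43)*2109)*(-48) = (8436/43)*(-48) = -404928/43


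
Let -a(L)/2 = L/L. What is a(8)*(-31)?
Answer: 62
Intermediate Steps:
a(L) = -2 (a(L) = -2*L/L = -2*1 = -2)
a(8)*(-31) = -2*(-31) = 62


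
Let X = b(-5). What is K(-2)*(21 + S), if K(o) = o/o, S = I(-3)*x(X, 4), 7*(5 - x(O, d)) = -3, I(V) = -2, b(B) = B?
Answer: 71/7 ≈ 10.143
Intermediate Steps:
X = -5
x(O, d) = 38/7 (x(O, d) = 5 - 1/7*(-3) = 5 + 3/7 = 38/7)
S = -76/7 (S = -2*38/7 = -76/7 ≈ -10.857)
K(o) = 1
K(-2)*(21 + S) = 1*(21 - 76/7) = 1*(71/7) = 71/7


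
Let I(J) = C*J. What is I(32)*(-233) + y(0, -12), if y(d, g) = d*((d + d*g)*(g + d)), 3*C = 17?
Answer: -126752/3 ≈ -42251.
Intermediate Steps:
C = 17/3 (C = (⅓)*17 = 17/3 ≈ 5.6667)
y(d, g) = d*(d + g)*(d + d*g) (y(d, g) = d*((d + d*g)*(d + g)) = d*((d + g)*(d + d*g)) = d*(d + g)*(d + d*g))
I(J) = 17*J/3
I(32)*(-233) + y(0, -12) = ((17/3)*32)*(-233) + 0²*(0 - 12 + (-12)² + 0*(-12)) = (544/3)*(-233) + 0*(0 - 12 + 144 + 0) = -126752/3 + 0*132 = -126752/3 + 0 = -126752/3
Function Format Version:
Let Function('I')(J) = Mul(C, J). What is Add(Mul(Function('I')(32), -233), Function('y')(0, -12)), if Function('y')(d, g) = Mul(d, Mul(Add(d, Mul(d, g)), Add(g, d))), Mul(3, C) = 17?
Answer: Rational(-126752, 3) ≈ -42251.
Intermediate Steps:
C = Rational(17, 3) (C = Mul(Rational(1, 3), 17) = Rational(17, 3) ≈ 5.6667)
Function('y')(d, g) = Mul(d, Add(d, g), Add(d, Mul(d, g))) (Function('y')(d, g) = Mul(d, Mul(Add(d, Mul(d, g)), Add(d, g))) = Mul(d, Mul(Add(d, g), Add(d, Mul(d, g)))) = Mul(d, Add(d, g), Add(d, Mul(d, g))))
Function('I')(J) = Mul(Rational(17, 3), J)
Add(Mul(Function('I')(32), -233), Function('y')(0, -12)) = Add(Mul(Mul(Rational(17, 3), 32), -233), Mul(Pow(0, 2), Add(0, -12, Pow(-12, 2), Mul(0, -12)))) = Add(Mul(Rational(544, 3), -233), Mul(0, Add(0, -12, 144, 0))) = Add(Rational(-126752, 3), Mul(0, 132)) = Add(Rational(-126752, 3), 0) = Rational(-126752, 3)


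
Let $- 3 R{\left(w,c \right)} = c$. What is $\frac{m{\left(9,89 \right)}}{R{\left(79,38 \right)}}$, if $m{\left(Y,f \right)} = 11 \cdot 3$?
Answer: $- \frac{99}{38} \approx -2.6053$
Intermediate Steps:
$m{\left(Y,f \right)} = 33$
$R{\left(w,c \right)} = - \frac{c}{3}$
$\frac{m{\left(9,89 \right)}}{R{\left(79,38 \right)}} = \frac{33}{\left(- \frac{1}{3}\right) 38} = \frac{33}{- \frac{38}{3}} = 33 \left(- \frac{3}{38}\right) = - \frac{99}{38}$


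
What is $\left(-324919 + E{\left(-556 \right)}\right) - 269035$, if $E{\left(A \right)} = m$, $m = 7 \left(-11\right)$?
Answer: $-594031$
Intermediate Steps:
$m = -77$
$E{\left(A \right)} = -77$
$\left(-324919 + E{\left(-556 \right)}\right) - 269035 = \left(-324919 - 77\right) - 269035 = -324996 - 269035 = -594031$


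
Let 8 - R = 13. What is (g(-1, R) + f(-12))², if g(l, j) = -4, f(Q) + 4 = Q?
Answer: 400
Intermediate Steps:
R = -5 (R = 8 - 1*13 = 8 - 13 = -5)
f(Q) = -4 + Q
(g(-1, R) + f(-12))² = (-4 + (-4 - 12))² = (-4 - 16)² = (-20)² = 400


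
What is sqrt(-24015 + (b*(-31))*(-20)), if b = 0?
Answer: I*sqrt(24015) ≈ 154.97*I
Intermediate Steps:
sqrt(-24015 + (b*(-31))*(-20)) = sqrt(-24015 + (0*(-31))*(-20)) = sqrt(-24015 + 0*(-20)) = sqrt(-24015 + 0) = sqrt(-24015) = I*sqrt(24015)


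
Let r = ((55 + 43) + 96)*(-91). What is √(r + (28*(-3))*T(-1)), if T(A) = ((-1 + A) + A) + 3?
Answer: I*√17654 ≈ 132.87*I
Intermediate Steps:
T(A) = 2 + 2*A (T(A) = (-1 + 2*A) + 3 = 2 + 2*A)
r = -17654 (r = (98 + 96)*(-91) = 194*(-91) = -17654)
√(r + (28*(-3))*T(-1)) = √(-17654 + (28*(-3))*(2 + 2*(-1))) = √(-17654 - 84*(2 - 2)) = √(-17654 - 84*0) = √(-17654 + 0) = √(-17654) = I*√17654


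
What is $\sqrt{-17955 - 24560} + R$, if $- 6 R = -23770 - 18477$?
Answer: $\frac{42247}{6} + i \sqrt{42515} \approx 7041.2 + 206.19 i$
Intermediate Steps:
$R = \frac{42247}{6}$ ($R = - \frac{-23770 - 18477}{6} = \left(- \frac{1}{6}\right) \left(-42247\right) = \frac{42247}{6} \approx 7041.2$)
$\sqrt{-17955 - 24560} + R = \sqrt{-17955 - 24560} + \frac{42247}{6} = \sqrt{-42515} + \frac{42247}{6} = i \sqrt{42515} + \frac{42247}{6} = \frac{42247}{6} + i \sqrt{42515}$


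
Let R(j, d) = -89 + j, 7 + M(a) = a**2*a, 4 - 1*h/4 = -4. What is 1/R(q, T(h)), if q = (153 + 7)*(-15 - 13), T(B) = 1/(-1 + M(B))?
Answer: -1/4569 ≈ -0.00021887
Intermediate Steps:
h = 32 (h = 16 - 4*(-4) = 16 + 16 = 32)
M(a) = -7 + a**3 (M(a) = -7 + a**2*a = -7 + a**3)
T(B) = 1/(-8 + B**3) (T(B) = 1/(-1 + (-7 + B**3)) = 1/(-8 + B**3))
q = -4480 (q = 160*(-28) = -4480)
1/R(q, T(h)) = 1/(-89 - 4480) = 1/(-4569) = -1/4569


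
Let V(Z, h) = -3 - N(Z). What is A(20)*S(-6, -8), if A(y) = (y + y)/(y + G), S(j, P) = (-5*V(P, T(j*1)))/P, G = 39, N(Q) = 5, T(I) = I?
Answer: -200/59 ≈ -3.3898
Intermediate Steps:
V(Z, h) = -8 (V(Z, h) = -3 - 1*5 = -3 - 5 = -8)
S(j, P) = 40/P (S(j, P) = (-5*(-8))/P = 40/P)
A(y) = 2*y/(39 + y) (A(y) = (y + y)/(y + 39) = (2*y)/(39 + y) = 2*y/(39 + y))
A(20)*S(-6, -8) = (2*20/(39 + 20))*(40/(-8)) = (2*20/59)*(40*(-1/8)) = (2*20*(1/59))*(-5) = (40/59)*(-5) = -200/59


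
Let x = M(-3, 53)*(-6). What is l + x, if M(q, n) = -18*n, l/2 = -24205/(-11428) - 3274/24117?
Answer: 789339512225/137804538 ≈ 5728.0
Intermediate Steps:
l = 546336713/137804538 (l = 2*(-24205/(-11428) - 3274/24117) = 2*(-24205*(-1/11428) - 3274*1/24117) = 2*(24205/11428 - 3274/24117) = 2*(546336713/275609076) = 546336713/137804538 ≈ 3.9646)
x = 5724 (x = -18*53*(-6) = -954*(-6) = 5724)
l + x = 546336713/137804538 + 5724 = 789339512225/137804538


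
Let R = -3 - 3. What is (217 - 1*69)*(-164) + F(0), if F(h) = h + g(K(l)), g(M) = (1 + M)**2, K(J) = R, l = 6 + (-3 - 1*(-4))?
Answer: -24247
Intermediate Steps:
R = -6
l = 7 (l = 6 + (-3 + 4) = 6 + 1 = 7)
K(J) = -6
F(h) = 25 + h (F(h) = h + (1 - 6)**2 = h + (-5)**2 = h + 25 = 25 + h)
(217 - 1*69)*(-164) + F(0) = (217 - 1*69)*(-164) + (25 + 0) = (217 - 69)*(-164) + 25 = 148*(-164) + 25 = -24272 + 25 = -24247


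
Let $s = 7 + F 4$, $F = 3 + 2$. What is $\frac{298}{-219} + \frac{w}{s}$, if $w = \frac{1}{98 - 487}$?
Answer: $- \frac{1043371}{766719} \approx -1.3608$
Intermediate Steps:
$F = 5$
$w = - \frac{1}{389}$ ($w = \frac{1}{-389} = - \frac{1}{389} \approx -0.0025707$)
$s = 27$ ($s = 7 + 5 \cdot 4 = 7 + 20 = 27$)
$\frac{298}{-219} + \frac{w}{s} = \frac{298}{-219} - \frac{1}{389 \cdot 27} = 298 \left(- \frac{1}{219}\right) - \frac{1}{10503} = - \frac{298}{219} - \frac{1}{10503} = - \frac{1043371}{766719}$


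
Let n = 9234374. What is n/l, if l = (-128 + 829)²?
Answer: 9234374/491401 ≈ 18.792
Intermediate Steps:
l = 491401 (l = 701² = 491401)
n/l = 9234374/491401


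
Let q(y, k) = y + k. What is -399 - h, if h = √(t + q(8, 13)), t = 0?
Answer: -399 - √21 ≈ -403.58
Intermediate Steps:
q(y, k) = k + y
h = √21 (h = √(0 + (13 + 8)) = √(0 + 21) = √21 ≈ 4.5826)
-399 - h = -399 - √21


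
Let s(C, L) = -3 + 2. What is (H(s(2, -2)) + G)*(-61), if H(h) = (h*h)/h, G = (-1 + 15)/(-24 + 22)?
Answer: 488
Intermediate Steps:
s(C, L) = -1
G = -7 (G = 14/(-2) = 14*(-½) = -7)
H(h) = h (H(h) = h²/h = h)
(H(s(2, -2)) + G)*(-61) = (-1 - 7)*(-61) = -8*(-61) = 488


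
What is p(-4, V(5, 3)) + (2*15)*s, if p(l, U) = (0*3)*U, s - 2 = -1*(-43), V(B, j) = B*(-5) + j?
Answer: 1350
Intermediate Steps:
V(B, j) = j - 5*B (V(B, j) = -5*B + j = j - 5*B)
s = 45 (s = 2 - 1*(-43) = 2 + 43 = 45)
p(l, U) = 0 (p(l, U) = 0*U = 0)
p(-4, V(5, 3)) + (2*15)*s = 0 + (2*15)*45 = 0 + 30*45 = 0 + 1350 = 1350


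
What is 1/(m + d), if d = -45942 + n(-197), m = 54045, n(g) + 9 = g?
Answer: 1/7897 ≈ 0.00012663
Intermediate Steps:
n(g) = -9 + g
d = -46148 (d = -45942 + (-9 - 197) = -45942 - 206 = -46148)
1/(m + d) = 1/(54045 - 46148) = 1/7897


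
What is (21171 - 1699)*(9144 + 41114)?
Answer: 978623776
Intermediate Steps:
(21171 - 1699)*(9144 + 41114) = 19472*50258 = 978623776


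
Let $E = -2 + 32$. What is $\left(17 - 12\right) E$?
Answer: $150$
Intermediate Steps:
$E = 30$
$\left(17 - 12\right) E = \left(17 - 12\right) 30 = 5 \cdot 30 = 150$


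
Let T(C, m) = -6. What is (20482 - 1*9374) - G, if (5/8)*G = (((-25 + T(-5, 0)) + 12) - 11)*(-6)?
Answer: 10820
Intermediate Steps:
G = 288 (G = 8*((((-25 - 6) + 12) - 11)*(-6))/5 = 8*(((-31 + 12) - 11)*(-6))/5 = 8*((-19 - 11)*(-6))/5 = 8*(-30*(-6))/5 = (8/5)*180 = 288)
(20482 - 1*9374) - G = (20482 - 1*9374) - 1*288 = (20482 - 9374) - 288 = 11108 - 288 = 10820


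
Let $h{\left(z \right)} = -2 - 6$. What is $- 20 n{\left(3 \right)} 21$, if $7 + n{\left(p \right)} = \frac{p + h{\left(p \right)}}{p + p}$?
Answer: $3290$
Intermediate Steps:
$h{\left(z \right)} = -8$ ($h{\left(z \right)} = -2 - 6 = -8$)
$n{\left(p \right)} = -7 + \frac{-8 + p}{2 p}$ ($n{\left(p \right)} = -7 + \frac{p - 8}{p + p} = -7 + \frac{-8 + p}{2 p}$)
$- 20 n{\left(3 \right)} 21 = - 20 \left(- \frac{13}{2} - \frac{4}{3}\right) 21 = \left(-20\right) \left(- \frac{47}{6}\right) 21 = \frac{470}{3} \cdot 21 = 3290$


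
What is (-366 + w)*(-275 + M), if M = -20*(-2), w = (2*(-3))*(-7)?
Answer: 76140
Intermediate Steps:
w = 42 (w = -6*(-7) = 42)
M = 40
(-366 + w)*(-275 + M) = (-366 + 42)*(-275 + 40) = -324*(-235) = 76140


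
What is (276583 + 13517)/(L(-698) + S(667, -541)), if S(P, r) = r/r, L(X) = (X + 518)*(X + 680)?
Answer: 290100/3241 ≈ 89.509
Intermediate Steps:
L(X) = (518 + X)*(680 + X)
S(P, r) = 1
(276583 + 13517)/(L(-698) + S(667, -541)) = (276583 + 13517)/((352240 + (-698)² + 1198*(-698)) + 1) = 290100/((352240 + 487204 - 836204) + 1) = 290100/(3240 + 1) = 290100/3241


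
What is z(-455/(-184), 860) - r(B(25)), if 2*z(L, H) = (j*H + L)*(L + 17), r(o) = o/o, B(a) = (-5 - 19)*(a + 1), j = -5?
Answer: -2833307047/67712 ≈ -41844.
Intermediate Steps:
B(a) = -24 - 24*a (B(a) = -24*(1 + a) = -24 - 24*a)
r(o) = 1
z(L, H) = (17 + L)*(L - 5*H)/2 (z(L, H) = ((-5*H + L)*(L + 17))/2 = ((L - 5*H)*(17 + L))/2 = ((17 + L)*(L - 5*H))/2 = (17 + L)*(L - 5*H)/2)
z(-455/(-184), 860) - r(B(25)) = ((-455/(-184))²/2 - 85/2*860 + 17*(-455/(-184))/2 - 5/2*860*(-455/(-184))) - 1*1 = ((-455*(-1/184))²/2 - 36550 + 17*(-455*(-1/184))/2 - 5/2*860*(-455*(-1/184))) - 1 = ((455/184)²/2 - 36550 + (17/2)*(455/184) - 5/2*860*455/184) - 1 = ((½)*(207025/33856) - 36550 + 7735/368 - 489125/92) - 1 = (207025/67712 - 36550 + 7735/368 - 489125/92) - 1 = -2833239335/67712 - 1 = -2833307047/67712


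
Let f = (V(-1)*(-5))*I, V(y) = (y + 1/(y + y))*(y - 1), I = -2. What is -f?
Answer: -30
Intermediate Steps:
V(y) = (-1 + y)*(y + 1/(2*y)) (V(y) = (y + 1/(2*y))*(-1 + y) = (-1 + y)*(y + 1/(2*y)))
f = 30 (f = ((½ + (-1)² - 1*(-1) - ½/(-1))*(-5))*(-2) = ((½ + 1 + 1 - ½*(-1))*(-5))*(-2) = ((½ + 1 + 1 + ½)*(-5))*(-2) = (3*(-5))*(-2) = -15*(-2) = 30)
-f = -1*30 = -30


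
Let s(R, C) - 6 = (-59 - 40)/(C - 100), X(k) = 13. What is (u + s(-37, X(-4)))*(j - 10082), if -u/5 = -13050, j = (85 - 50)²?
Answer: -16761491649/29 ≈ -5.7798e+8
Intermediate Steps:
j = 1225 (j = 35² = 1225)
u = 65250 (u = -5*(-13050) = 65250)
s(R, C) = 6 - 99/(-100 + C) (s(R, C) = 6 + (-59 - 40)/(C - 100) = 6 - 99/(-100 + C))
(u + s(-37, X(-4)))*(j - 10082) = (65250 + 3*(-233 + 2*13)/(-100 + 13))*(1225 - 10082) = (65250 + 3*(-233 + 26)/(-87))*(-8857) = (65250 + 3*(-1/87)*(-207))*(-8857) = (65250 + 207/29)*(-8857) = (1892457/29)*(-8857) = -16761491649/29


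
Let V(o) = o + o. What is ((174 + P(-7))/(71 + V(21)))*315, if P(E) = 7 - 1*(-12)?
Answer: 60795/113 ≈ 538.01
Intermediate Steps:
V(o) = 2*o
P(E) = 19 (P(E) = 7 + 12 = 19)
((174 + P(-7))/(71 + V(21)))*315 = ((174 + 19)/(71 + 2*21))*315 = (193/(71 + 42))*315 = (193/113)*315 = 60795/113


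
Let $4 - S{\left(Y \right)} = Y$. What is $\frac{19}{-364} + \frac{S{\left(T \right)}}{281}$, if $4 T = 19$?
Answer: $- \frac{1403}{25571} \approx -0.054867$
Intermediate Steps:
$T = \frac{19}{4}$ ($T = \frac{1}{4} \cdot 19 = \frac{19}{4} \approx 4.75$)
$S{\left(Y \right)} = 4 - Y$
$\frac{19}{-364} + \frac{S{\left(T \right)}}{281} = \frac{19}{-364} + \frac{4 - \frac{19}{4}}{281} = 19 \left(- \frac{1}{364}\right) + \left(4 - \frac{19}{4}\right) \frac{1}{281} = - \frac{19}{364} - \frac{3}{1124} = - \frac{1403}{25571}$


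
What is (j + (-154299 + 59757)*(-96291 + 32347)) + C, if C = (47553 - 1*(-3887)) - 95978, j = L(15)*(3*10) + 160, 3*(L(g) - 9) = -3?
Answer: 6045349510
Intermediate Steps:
L(g) = 8 (L(g) = 9 + (⅓)*(-3) = 9 - 1 = 8)
j = 400 (j = 8*(3*10) + 160 = 8*30 + 160 = 240 + 160 = 400)
C = -44538 (C = (47553 + 3887) - 95978 = 51440 - 95978 = -44538)
(j + (-154299 + 59757)*(-96291 + 32347)) + C = (400 + (-154299 + 59757)*(-96291 + 32347)) - 44538 = (400 - 94542*(-63944)) - 44538 = (400 + 6045393648) - 44538 = 6045394048 - 44538 = 6045349510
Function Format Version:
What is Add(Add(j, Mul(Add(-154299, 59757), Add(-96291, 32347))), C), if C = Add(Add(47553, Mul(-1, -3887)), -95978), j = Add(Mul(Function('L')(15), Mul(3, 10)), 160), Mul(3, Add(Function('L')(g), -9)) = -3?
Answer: 6045349510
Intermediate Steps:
Function('L')(g) = 8 (Function('L')(g) = Add(9, Mul(Rational(1, 3), -3)) = Add(9, -1) = 8)
j = 400 (j = Add(Mul(8, Mul(3, 10)), 160) = Add(Mul(8, 30), 160) = Add(240, 160) = 400)
C = -44538 (C = Add(Add(47553, 3887), -95978) = Add(51440, -95978) = -44538)
Add(Add(j, Mul(Add(-154299, 59757), Add(-96291, 32347))), C) = Add(Add(400, Mul(Add(-154299, 59757), Add(-96291, 32347))), -44538) = Add(Add(400, Mul(-94542, -63944)), -44538) = Add(Add(400, 6045393648), -44538) = Add(6045394048, -44538) = 6045349510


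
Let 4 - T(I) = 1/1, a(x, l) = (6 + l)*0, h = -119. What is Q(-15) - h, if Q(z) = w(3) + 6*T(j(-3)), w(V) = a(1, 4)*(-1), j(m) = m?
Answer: 137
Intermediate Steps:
a(x, l) = 0
T(I) = 3 (T(I) = 4 - 1/1 = 4 - 1*1 = 4 - 1 = 3)
w(V) = 0 (w(V) = 0*(-1) = 0)
Q(z) = 18 (Q(z) = 0 + 6*3 = 0 + 18 = 18)
Q(-15) - h = 18 - 1*(-119) = 18 + 119 = 137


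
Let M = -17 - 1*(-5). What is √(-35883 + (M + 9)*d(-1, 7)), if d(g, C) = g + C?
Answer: 3*I*√3989 ≈ 189.48*I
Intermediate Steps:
M = -12 (M = -17 + 5 = -12)
d(g, C) = C + g
√(-35883 + (M + 9)*d(-1, 7)) = √(-35883 + (-12 + 9)*(7 - 1)) = √(-35883 - 3*6) = √(-35883 - 18) = √(-35901) = 3*I*√3989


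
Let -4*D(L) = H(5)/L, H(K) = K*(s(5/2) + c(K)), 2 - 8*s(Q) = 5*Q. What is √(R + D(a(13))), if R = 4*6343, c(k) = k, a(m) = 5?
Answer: √1623749/8 ≈ 159.28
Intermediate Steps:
s(Q) = ¼ - 5*Q/8
R = 25372
H(K) = K*(-21/16 + K) (H(K) = K*((¼ - 25/(8*2)) + K) = K*((¼ - 5/8*5/2) + K) = K*((¼ - 25/16) + K) = K*(-21/16 + K))
D(L) = -295/(64*L) (D(L) = -(1/16)*5*(-21 + 16*5)/(4*L) = -(1/16)*5*(-21 + 80)/(4*L) = -(1/16)*5*59/(4*L) = -295/(64*L))
√(R + D(a(13))) = √(25372 - 295/64/5) = √(25372 - 295/64*⅕) = √(25372 - 59/64) = √(1623749/64) = √1623749/8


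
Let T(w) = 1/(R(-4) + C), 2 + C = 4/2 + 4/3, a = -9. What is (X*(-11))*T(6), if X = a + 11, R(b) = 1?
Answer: -66/7 ≈ -9.4286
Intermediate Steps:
C = 4/3 (C = -2 + (4/2 + 4/3) = -2 + (4*(½) + 4*(⅓)) = -2 + (2 + 4/3) = -2 + 10/3 = 4/3 ≈ 1.3333)
X = 2 (X = -9 + 11 = 2)
T(w) = 3/7 (T(w) = 1/(1 + 4/3) = 1/(7/3) = 3/7)
(X*(-11))*T(6) = (2*(-11))*(3/7) = -22*3/7 = -66/7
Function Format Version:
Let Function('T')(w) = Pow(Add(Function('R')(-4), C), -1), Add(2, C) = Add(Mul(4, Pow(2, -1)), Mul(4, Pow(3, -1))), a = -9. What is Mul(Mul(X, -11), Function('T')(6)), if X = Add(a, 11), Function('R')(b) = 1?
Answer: Rational(-66, 7) ≈ -9.4286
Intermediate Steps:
C = Rational(4, 3) (C = Add(-2, Add(Mul(4, Pow(2, -1)), Mul(4, Pow(3, -1)))) = Add(-2, Add(Mul(4, Rational(1, 2)), Mul(4, Rational(1, 3)))) = Add(-2, Add(2, Rational(4, 3))) = Add(-2, Rational(10, 3)) = Rational(4, 3) ≈ 1.3333)
X = 2 (X = Add(-9, 11) = 2)
Function('T')(w) = Rational(3, 7) (Function('T')(w) = Pow(Add(1, Rational(4, 3)), -1) = Pow(Rational(7, 3), -1) = Rational(3, 7))
Mul(Mul(X, -11), Function('T')(6)) = Mul(Mul(2, -11), Rational(3, 7)) = Mul(-22, Rational(3, 7)) = Rational(-66, 7)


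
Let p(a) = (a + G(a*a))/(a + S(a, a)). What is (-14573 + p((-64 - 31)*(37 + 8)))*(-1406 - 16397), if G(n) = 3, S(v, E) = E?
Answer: 19457566781/75 ≈ 2.5943e+8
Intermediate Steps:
p(a) = (3 + a)/(2*a) (p(a) = (a + 3)/(a + a) = (3 + a)/((2*a)) = (3 + a)*(1/(2*a)) = (3 + a)/(2*a))
(-14573 + p((-64 - 31)*(37 + 8)))*(-1406 - 16397) = (-14573 + (3 + (-64 - 31)*(37 + 8))/(2*(((-64 - 31)*(37 + 8)))))*(-1406 - 16397) = (-14573 + (3 - 95*45)/(2*((-95*45))))*(-17803) = (-14573 + (½)*(3 - 4275)/(-4275))*(-17803) = (-14573 + (½)*(-1/4275)*(-4272))*(-17803) = (-14573 + 712/1425)*(-17803) = -20765813/1425*(-17803) = 19457566781/75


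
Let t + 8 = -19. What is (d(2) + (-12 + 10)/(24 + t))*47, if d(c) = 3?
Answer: 517/3 ≈ 172.33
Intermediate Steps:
t = -27 (t = -8 - 19 = -27)
(d(2) + (-12 + 10)/(24 + t))*47 = (3 + (-12 + 10)/(24 - 27))*47 = (3 - 2/(-3))*47 = (3 - 2*(-1/3))*47 = (3 + 2/3)*47 = (11/3)*47 = 517/3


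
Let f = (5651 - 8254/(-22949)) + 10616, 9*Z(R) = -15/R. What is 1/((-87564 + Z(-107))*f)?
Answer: -2455543/3497760972087281 ≈ -7.0203e-10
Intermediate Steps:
Z(R) = -5/(3*R) (Z(R) = (-15/R)/9 = -5/(3*R))
f = 373319637/22949 (f = (5651 - 8254*(-1/22949)) + 10616 = (5651 + 8254/22949) + 10616 = 129693053/22949 + 10616 = 373319637/22949 ≈ 16267.)
1/((-87564 + Z(-107))*f) = 1/((-87564 - 5/3/(-107))*(373319637/22949)) = (22949/373319637)/(-87564 - 5/3*(-1/107)) = (22949/373319637)/(-87564 + 5/321) = (22949/373319637)/(-28108039/321) = -321/28108039*22949/373319637 = -2455543/3497760972087281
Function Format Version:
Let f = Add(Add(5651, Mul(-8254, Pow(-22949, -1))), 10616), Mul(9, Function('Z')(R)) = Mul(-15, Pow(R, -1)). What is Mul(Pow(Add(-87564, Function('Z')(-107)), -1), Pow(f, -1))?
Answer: Rational(-2455543, 3497760972087281) ≈ -7.0203e-10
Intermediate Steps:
Function('Z')(R) = Mul(Rational(-5, 3), Pow(R, -1)) (Function('Z')(R) = Mul(Rational(1, 9), Mul(-15, Pow(R, -1))) = Mul(Rational(-5, 3), Pow(R, -1)))
f = Rational(373319637, 22949) (f = Add(Add(5651, Mul(-8254, Rational(-1, 22949))), 10616) = Add(Add(5651, Rational(8254, 22949)), 10616) = Add(Rational(129693053, 22949), 10616) = Rational(373319637, 22949) ≈ 16267.)
Mul(Pow(Add(-87564, Function('Z')(-107)), -1), Pow(f, -1)) = Mul(Pow(Add(-87564, Mul(Rational(-5, 3), Pow(-107, -1))), -1), Pow(Rational(373319637, 22949), -1)) = Mul(Pow(Add(-87564, Mul(Rational(-5, 3), Rational(-1, 107))), -1), Rational(22949, 373319637)) = Mul(Pow(Add(-87564, Rational(5, 321)), -1), Rational(22949, 373319637)) = Mul(Pow(Rational(-28108039, 321), -1), Rational(22949, 373319637)) = Mul(Rational(-321, 28108039), Rational(22949, 373319637)) = Rational(-2455543, 3497760972087281)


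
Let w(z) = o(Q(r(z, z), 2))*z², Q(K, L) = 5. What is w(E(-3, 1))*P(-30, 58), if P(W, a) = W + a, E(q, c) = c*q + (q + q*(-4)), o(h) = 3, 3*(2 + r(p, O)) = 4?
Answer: 3024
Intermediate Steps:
r(p, O) = -⅔ (r(p, O) = -2 + (⅓)*4 = -2 + 4/3 = -⅔)
E(q, c) = -3*q + c*q (E(q, c) = c*q + (q - 4*q) = c*q - 3*q = -3*q + c*q)
w(z) = 3*z²
w(E(-3, 1))*P(-30, 58) = (3*(-3*(-3 + 1))²)*(-30 + 58) = (3*(-3*(-2))²)*28 = (3*6²)*28 = (3*36)*28 = 108*28 = 3024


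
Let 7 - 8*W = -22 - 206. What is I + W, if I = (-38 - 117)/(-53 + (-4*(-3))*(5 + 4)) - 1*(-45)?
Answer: 6297/88 ≈ 71.557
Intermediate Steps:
W = 235/8 (W = 7/8 - (-22 - 206)/8 = 7/8 - 1/8*(-228) = 7/8 + 57/2 = 235/8 ≈ 29.375)
I = 464/11 (I = -155/(-53 + 12*9) + 45 = -155/(-53 + 108) + 45 = -155/55 + 45 = -155*1/55 + 45 = -31/11 + 45 = 464/11 ≈ 42.182)
I + W = 464/11 + 235/8 = 6297/88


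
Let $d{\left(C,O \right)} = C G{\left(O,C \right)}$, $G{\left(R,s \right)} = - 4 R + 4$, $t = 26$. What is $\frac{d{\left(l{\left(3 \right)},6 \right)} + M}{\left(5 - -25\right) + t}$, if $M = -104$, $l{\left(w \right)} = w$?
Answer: $- \frac{41}{14} \approx -2.9286$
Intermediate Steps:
$G{\left(R,s \right)} = 4 - 4 R$
$d{\left(C,O \right)} = C \left(4 - 4 O\right)$
$\frac{d{\left(l{\left(3 \right)},6 \right)} + M}{\left(5 - -25\right) + t} = \frac{4 \cdot 3 \left(1 - 6\right) - 104}{\left(5 - -25\right) + 26} = \frac{4 \cdot 3 \left(1 - 6\right) - 104}{\left(5 + 25\right) + 26} = \frac{4 \cdot 3 \left(-5\right) - 104}{30 + 26} = \frac{-60 - 104}{56} = \frac{1}{56} \left(-164\right) = - \frac{41}{14}$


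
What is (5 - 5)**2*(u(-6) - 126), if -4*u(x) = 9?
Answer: 0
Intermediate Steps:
u(x) = -9/4 (u(x) = -1/4*9 = -9/4)
(5 - 5)**2*(u(-6) - 126) = (5 - 5)**2*(-9/4 - 126) = 0**2*(-513/4) = 0*(-513/4) = 0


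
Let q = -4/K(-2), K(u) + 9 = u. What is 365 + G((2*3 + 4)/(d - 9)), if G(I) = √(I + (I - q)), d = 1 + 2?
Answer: 365 + I*√4026/33 ≈ 365.0 + 1.9228*I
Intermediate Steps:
K(u) = -9 + u
d = 3
q = 4/11 (q = -4/(-9 - 2) = -4/(-11) = -4*(-1/11) = 4/11 ≈ 0.36364)
G(I) = √(-4/11 + 2*I) (G(I) = √(I + (I - 1*4/11)) = √(I + (I - 4/11)) = √(I + (-4/11 + I)) = √(-4/11 + 2*I))
365 + G((2*3 + 4)/(d - 9)) = 365 + √(-44 + 242*((2*3 + 4)/(3 - 9)))/11 = 365 + √(-44 + 242*((6 + 4)/(-6)))/11 = 365 + √(-44 + 242*(10*(-⅙)))/11 = 365 + √(-44 + 242*(-5/3))/11 = 365 + √(-44 - 1210/3)/11 = 365 + √(-1342/3)/11 = 365 + (I*√4026/3)/11 = 365 + I*√4026/33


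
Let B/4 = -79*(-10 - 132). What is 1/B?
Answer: 1/44872 ≈ 2.2286e-5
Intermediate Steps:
B = 44872 (B = 4*(-79*(-10 - 132)) = 4*(-79*(-142)) = 4*11218 = 44872)
1/B = 1/44872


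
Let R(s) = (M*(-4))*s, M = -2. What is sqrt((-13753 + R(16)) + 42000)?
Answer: 5*sqrt(1135) ≈ 168.45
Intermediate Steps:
R(s) = 8*s (R(s) = (-2*(-4))*s = 8*s)
sqrt((-13753 + R(16)) + 42000) = sqrt((-13753 + 8*16) + 42000) = sqrt((-13753 + 128) + 42000) = sqrt(-13625 + 42000) = sqrt(28375) = 5*sqrt(1135)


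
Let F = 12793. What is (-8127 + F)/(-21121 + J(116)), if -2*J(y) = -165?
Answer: -9332/42077 ≈ -0.22178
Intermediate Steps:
J(y) = 165/2 (J(y) = -½*(-165) = 165/2)
(-8127 + F)/(-21121 + J(116)) = (-8127 + 12793)/(-21121 + 165/2) = 4666/(-42077/2) = 4666*(-2/42077) = -9332/42077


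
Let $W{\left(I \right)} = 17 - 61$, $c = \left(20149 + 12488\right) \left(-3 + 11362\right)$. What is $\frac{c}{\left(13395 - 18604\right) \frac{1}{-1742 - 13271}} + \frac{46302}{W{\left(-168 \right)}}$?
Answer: $\frac{122444721769779}{114598} \approx 1.0685 \cdot 10^{9}$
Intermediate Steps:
$c = 370723683$ ($c = 32637 \cdot 11359 = 370723683$)
$W{\left(I \right)} = -44$ ($W{\left(I \right)} = 17 - 61 = -44$)
$\frac{c}{\left(13395 - 18604\right) \frac{1}{-1742 - 13271}} + \frac{46302}{W{\left(-168 \right)}} = \frac{370723683}{\left(13395 - 18604\right) \frac{1}{-1742 - 13271}} + \frac{46302}{-44} = \frac{370723683}{\left(-5209\right) \frac{1}{-15013}} + 46302 \left(- \frac{1}{44}\right) = \frac{370723683}{\left(-5209\right) \left(- \frac{1}{15013}\right)} - \frac{23151}{22} = \frac{370723683}{\frac{5209}{15013}} - \frac{23151}{22} = 370723683 \cdot \frac{15013}{5209} - \frac{23151}{22} = \frac{5565674652879}{5209} - \frac{23151}{22} = \frac{122444721769779}{114598}$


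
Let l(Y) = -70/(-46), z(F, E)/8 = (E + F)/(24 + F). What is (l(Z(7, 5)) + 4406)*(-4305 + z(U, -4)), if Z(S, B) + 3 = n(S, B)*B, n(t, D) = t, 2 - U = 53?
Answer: -3912828845/207 ≈ -1.8903e+7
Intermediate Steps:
U = -51 (U = 2 - 1*53 = 2 - 53 = -51)
z(F, E) = 8*(E + F)/(24 + F) (z(F, E) = 8*((E + F)/(24 + F)) = 8*(E + F)/(24 + F))
Z(S, B) = -3 + B*S (Z(S, B) = -3 + S*B = -3 + B*S)
l(Y) = 35/23 (l(Y) = -70*(-1/46) = 35/23)
(l(Z(7, 5)) + 4406)*(-4305 + z(U, -4)) = (35/23 + 4406)*(-4305 + 8*(-4 - 51)/(24 - 51)) = 101373*(-4305 + 8*(-55)/(-27))/23 = 101373*(-4305 + 8*(-1/27)*(-55))/23 = 101373*(-4305 + 440/27)/23 = (101373/23)*(-115795/27) = -3912828845/207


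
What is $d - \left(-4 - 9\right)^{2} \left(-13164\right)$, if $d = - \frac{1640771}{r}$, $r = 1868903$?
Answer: $\frac{4157776765777}{1868903} \approx 2.2247 \cdot 10^{6}$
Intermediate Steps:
$d = - \frac{1640771}{1868903} \approx -0.87793$
$d - \left(-4 - 9\right)^{2} \left(-13164\right) = - \frac{1640771}{1868903} - \left(-4 - 9\right)^{2} \left(-13164\right) = - \frac{1640771}{1868903} - \left(-13\right)^{2} \left(-13164\right) = - \frac{1640771}{1868903} - 169 \left(-13164\right) = - \frac{1640771}{1868903} - -2224716 = - \frac{1640771}{1868903} + 2224716 = \frac{4157776765777}{1868903}$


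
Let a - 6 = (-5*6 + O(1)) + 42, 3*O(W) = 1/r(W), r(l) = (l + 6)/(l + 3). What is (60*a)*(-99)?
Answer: -756360/7 ≈ -1.0805e+5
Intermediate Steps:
r(l) = (6 + l)/(3 + l)
O(W) = (3 + W)/(3*(6 + W)) (O(W) = 1/(3*(((6 + W)/(3 + W)))) = ((3 + W)/(6 + W))/3 = (3 + W)/(3*(6 + W)))
a = 382/21 (a = 6 + ((-5*6 + (3 + 1)/(3*(6 + 1))) + 42) = 6 + ((-30 + (⅓)*4/7) + 42) = 6 + ((-30 + (⅓)*(⅐)*4) + 42) = 6 + ((-30 + 4/21) + 42) = 6 + (-626/21 + 42) = 6 + 256/21 = 382/21 ≈ 18.190)
(60*a)*(-99) = (60*(382/21))*(-99) = (7640/7)*(-99) = -756360/7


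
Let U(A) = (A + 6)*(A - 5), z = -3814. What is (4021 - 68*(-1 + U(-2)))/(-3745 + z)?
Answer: -5993/7559 ≈ -0.79283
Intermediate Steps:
U(A) = (-5 + A)*(6 + A) (U(A) = (6 + A)*(-5 + A) = (-5 + A)*(6 + A))
(4021 - 68*(-1 + U(-2)))/(-3745 + z) = (4021 - 68*(-1 + (-30 - 2 + (-2)²)))/(-3745 - 3814) = (4021 - 68*(-1 + (-30 - 2 + 4)))/(-7559) = (4021 - 68*(-1 - 28))*(-1/7559) = (4021 - 68*(-29))*(-1/7559) = (4021 - 34*(-58))*(-1/7559) = (4021 + 1972)*(-1/7559) = 5993*(-1/7559) = -5993/7559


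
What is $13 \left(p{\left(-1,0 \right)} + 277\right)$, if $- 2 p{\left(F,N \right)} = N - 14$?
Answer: $3692$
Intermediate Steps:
$p{\left(F,N \right)} = 7 - \frac{N}{2}$ ($p{\left(F,N \right)} = - \frac{N - 14}{2} = - \frac{-14 + N}{2} = 7 - \frac{N}{2}$)
$13 \left(p{\left(-1,0 \right)} + 277\right) = 13 \left(\left(7 - 0\right) + 277\right) = 13 \left(\left(7 + 0\right) + 277\right) = 13 \left(7 + 277\right) = 13 \cdot 284 = 3692$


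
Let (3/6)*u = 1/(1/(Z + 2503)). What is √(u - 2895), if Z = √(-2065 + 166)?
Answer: √(2111 + 6*I*√211) ≈ 45.955 + 0.9483*I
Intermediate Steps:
Z = 3*I*√211 (Z = √(-1899) = 3*I*√211 ≈ 43.578*I)
u = 5006 + 6*I*√211 (u = 2/(1/(3*I*√211 + 2503)) = 2/(1/(2503 + 3*I*√211)) = 2*(2503 + 3*I*√211) = 5006 + 6*I*√211 ≈ 5006.0 + 87.155*I)
√(u - 2895) = √((5006 + 6*I*√211) - 2895) = √(2111 + 6*I*√211)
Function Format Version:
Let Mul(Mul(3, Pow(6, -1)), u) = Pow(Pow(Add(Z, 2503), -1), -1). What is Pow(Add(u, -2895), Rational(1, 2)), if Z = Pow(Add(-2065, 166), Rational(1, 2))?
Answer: Pow(Add(2111, Mul(6, I, Pow(211, Rational(1, 2)))), Rational(1, 2)) ≈ Add(45.955, Mul(0.9483, I))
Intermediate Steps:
Z = Mul(3, I, Pow(211, Rational(1, 2))) (Z = Pow(-1899, Rational(1, 2)) = Mul(3, I, Pow(211, Rational(1, 2))) ≈ Mul(43.578, I))
u = Add(5006, Mul(6, I, Pow(211, Rational(1, 2)))) (u = Mul(2, Pow(Pow(Add(Mul(3, I, Pow(211, Rational(1, 2))), 2503), -1), -1)) = Mul(2, Pow(Pow(Add(2503, Mul(3, I, Pow(211, Rational(1, 2)))), -1), -1)) = Mul(2, Add(2503, Mul(3, I, Pow(211, Rational(1, 2))))) = Add(5006, Mul(6, I, Pow(211, Rational(1, 2)))) ≈ Add(5006.0, Mul(87.155, I)))
Pow(Add(u, -2895), Rational(1, 2)) = Pow(Add(Add(5006, Mul(6, I, Pow(211, Rational(1, 2)))), -2895), Rational(1, 2)) = Pow(Add(2111, Mul(6, I, Pow(211, Rational(1, 2)))), Rational(1, 2))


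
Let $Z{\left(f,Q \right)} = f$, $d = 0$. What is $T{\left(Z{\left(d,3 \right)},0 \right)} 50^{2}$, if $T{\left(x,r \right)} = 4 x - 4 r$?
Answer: $0$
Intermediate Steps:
$T{\left(x,r \right)} = - 4 r + 4 x$
$T{\left(Z{\left(d,3 \right)},0 \right)} 50^{2} = \left(\left(-4\right) 0 + 4 \cdot 0\right) 50^{2} = \left(0 + 0\right) 2500 = 0 \cdot 2500 = 0$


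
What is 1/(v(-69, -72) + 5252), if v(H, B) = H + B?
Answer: 1/5111 ≈ 0.00019566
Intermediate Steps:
v(H, B) = B + H
1/(v(-69, -72) + 5252) = 1/((-72 - 69) + 5252) = 1/(-141 + 5252) = 1/5111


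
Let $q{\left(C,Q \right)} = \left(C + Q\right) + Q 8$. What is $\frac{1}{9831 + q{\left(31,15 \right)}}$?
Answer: $\frac{1}{9997} \approx 0.00010003$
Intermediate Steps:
$q{\left(C,Q \right)} = C + 9 Q$ ($q{\left(C,Q \right)} = \left(C + Q\right) + 8 Q = C + 9 Q$)
$\frac{1}{9831 + q{\left(31,15 \right)}} = \frac{1}{9831 + \left(31 + 9 \cdot 15\right)} = \frac{1}{9831 + \left(31 + 135\right)} = \frac{1}{9831 + 166} = \frac{1}{9997}$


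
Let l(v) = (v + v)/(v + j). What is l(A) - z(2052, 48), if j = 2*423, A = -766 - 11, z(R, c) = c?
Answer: -1622/23 ≈ -70.522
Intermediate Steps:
A = -777
j = 846
l(v) = 2*v/(846 + v) (l(v) = (v + v)/(v + 846) = (2*v)/(846 + v) = 2*v/(846 + v))
l(A) - z(2052, 48) = 2*(-777)/(846 - 777) - 1*48 = 2*(-777)/69 - 48 = 2*(-777)*(1/69) - 48 = -518/23 - 48 = -1622/23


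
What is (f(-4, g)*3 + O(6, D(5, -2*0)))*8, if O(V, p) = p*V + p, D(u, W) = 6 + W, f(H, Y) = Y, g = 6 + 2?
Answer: 528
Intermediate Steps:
g = 8
O(V, p) = p + V*p (O(V, p) = V*p + p = p + V*p)
(f(-4, g)*3 + O(6, D(5, -2*0)))*8 = (8*3 + (6 - 2*0)*(1 + 6))*8 = (24 + (6 + 0)*7)*8 = (24 + 6*7)*8 = (24 + 42)*8 = 66*8 = 528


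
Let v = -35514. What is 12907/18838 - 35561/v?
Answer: 282069329/167253183 ≈ 1.6865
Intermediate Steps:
12907/18838 - 35561/v = 12907/18838 - 35561/(-35514) = 12907*(1/18838) - 35561*(-1/35514) = 12907/18838 + 35561/35514 = 282069329/167253183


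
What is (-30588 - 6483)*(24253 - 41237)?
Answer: 629613864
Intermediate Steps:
(-30588 - 6483)*(24253 - 41237) = -37071*(-16984) = 629613864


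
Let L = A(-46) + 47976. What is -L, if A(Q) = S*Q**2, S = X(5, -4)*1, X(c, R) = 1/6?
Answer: -144986/3 ≈ -48329.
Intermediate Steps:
X(c, R) = 1/6
S = 1/6 (S = (1/6)*1 = 1/6 ≈ 0.16667)
A(Q) = Q**2/6
L = 144986/3 (L = (1/6)*(-46)**2 + 47976 = (1/6)*2116 + 47976 = 1058/3 + 47976 = 144986/3 ≈ 48329.)
-L = -1*144986/3 = -144986/3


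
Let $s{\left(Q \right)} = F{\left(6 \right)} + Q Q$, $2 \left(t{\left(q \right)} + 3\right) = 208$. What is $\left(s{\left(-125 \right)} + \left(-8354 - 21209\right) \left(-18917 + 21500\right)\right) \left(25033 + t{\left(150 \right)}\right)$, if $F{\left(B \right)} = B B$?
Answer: $-1918869506112$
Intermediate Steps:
$t{\left(q \right)} = 101$ ($t{\left(q \right)} = -3 + \frac{1}{2} \cdot 208 = -3 + 104 = 101$)
$F{\left(B \right)} = B^{2}$
$s{\left(Q \right)} = 36 + Q^{2}$ ($s{\left(Q \right)} = 6^{2} + Q Q = 36 + Q^{2}$)
$\left(s{\left(-125 \right)} + \left(-8354 - 21209\right) \left(-18917 + 21500\right)\right) \left(25033 + t{\left(150 \right)}\right) = \left(\left(36 + \left(-125\right)^{2}\right) + \left(-8354 - 21209\right) \left(-18917 + 21500\right)\right) \left(25033 + 101\right) = \left(\left(36 + 15625\right) - 76361229\right) 25134 = \left(15661 - 76361229\right) 25134 = \left(-76345568\right) 25134 = -1918869506112$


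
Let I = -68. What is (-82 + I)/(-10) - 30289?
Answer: -30274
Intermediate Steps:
(-82 + I)/(-10) - 30289 = (-82 - 68)/(-10) - 30289 = -1/10*(-150) - 30289 = 15 - 30289 = -30274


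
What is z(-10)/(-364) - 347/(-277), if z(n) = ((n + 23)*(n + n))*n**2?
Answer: 140929/1939 ≈ 72.681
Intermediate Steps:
z(n) = 2*n**3*(23 + n) (z(n) = ((23 + n)*(2*n))*n**2 = (2*n*(23 + n))*n**2 = 2*n**3*(23 + n))
z(-10)/(-364) - 347/(-277) = (2*(-10)**3*(23 - 10))/(-364) - 347/(-277) = (2*(-1000)*13)*(-1/364) - 347*(-1/277) = -26000*(-1/364) + 347/277 = 500/7 + 347/277 = 140929/1939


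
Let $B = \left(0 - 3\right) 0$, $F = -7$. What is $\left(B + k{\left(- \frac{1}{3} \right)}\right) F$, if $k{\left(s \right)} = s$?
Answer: $\frac{7}{3} \approx 2.3333$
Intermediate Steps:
$B = 0$ ($B = \left(-3\right) 0 = 0$)
$\left(B + k{\left(- \frac{1}{3} \right)}\right) F = \left(0 - \frac{1}{3}\right) \left(-7\right) = \left(- \frac{1}{3}\right) \left(-7\right) = \frac{7}{3}$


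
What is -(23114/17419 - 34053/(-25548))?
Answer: -394561893/148340204 ≈ -2.6598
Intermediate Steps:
-(23114/17419 - 34053/(-25548)) = -(23114*(1/17419) - 34053*(-1/25548)) = -(23114/17419 + 11351/8516) = -1*394561893/148340204 = -394561893/148340204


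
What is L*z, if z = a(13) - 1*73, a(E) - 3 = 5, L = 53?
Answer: -3445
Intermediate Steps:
a(E) = 8 (a(E) = 3 + 5 = 8)
z = -65 (z = 8 - 1*73 = 8 - 73 = -65)
L*z = 53*(-65) = -3445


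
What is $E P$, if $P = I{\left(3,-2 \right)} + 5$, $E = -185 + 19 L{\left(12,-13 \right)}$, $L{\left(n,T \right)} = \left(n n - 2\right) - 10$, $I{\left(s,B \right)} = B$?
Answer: $6969$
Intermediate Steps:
$L{\left(n,T \right)} = -12 + n^{2}$ ($L{\left(n,T \right)} = \left(n^{2} - 2\right) - 10 = \left(-2 + n^{2}\right) - 10 = -12 + n^{2}$)
$E = 2323$ ($E = -185 + 19 \left(-12 + 12^{2}\right) = -185 + 19 \left(-12 + 144\right) = -185 + 19 \cdot 132 = -185 + 2508 = 2323$)
$P = 3$ ($P = -2 + 5 = 3$)
$E P = 2323 \cdot 3 = 6969$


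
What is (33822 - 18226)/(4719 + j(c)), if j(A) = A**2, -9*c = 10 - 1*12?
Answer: 1263276/382243 ≈ 3.3049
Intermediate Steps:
c = 2/9 (c = -(10 - 1*12)/9 = -(10 - 12)/9 = -1/9*(-2) = 2/9 ≈ 0.22222)
(33822 - 18226)/(4719 + j(c)) = (33822 - 18226)/(4719 + (2/9)**2) = 15596/(4719 + 4/81) = 15596/(382243/81) = 15596*(81/382243) = 1263276/382243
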